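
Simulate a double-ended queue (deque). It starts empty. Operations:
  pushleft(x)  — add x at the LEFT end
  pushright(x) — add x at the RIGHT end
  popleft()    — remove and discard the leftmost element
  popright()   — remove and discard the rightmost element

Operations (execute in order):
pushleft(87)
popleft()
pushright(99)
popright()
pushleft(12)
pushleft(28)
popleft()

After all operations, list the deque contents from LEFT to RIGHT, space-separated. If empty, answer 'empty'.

Answer: 12

Derivation:
pushleft(87): [87]
popleft(): []
pushright(99): [99]
popright(): []
pushleft(12): [12]
pushleft(28): [28, 12]
popleft(): [12]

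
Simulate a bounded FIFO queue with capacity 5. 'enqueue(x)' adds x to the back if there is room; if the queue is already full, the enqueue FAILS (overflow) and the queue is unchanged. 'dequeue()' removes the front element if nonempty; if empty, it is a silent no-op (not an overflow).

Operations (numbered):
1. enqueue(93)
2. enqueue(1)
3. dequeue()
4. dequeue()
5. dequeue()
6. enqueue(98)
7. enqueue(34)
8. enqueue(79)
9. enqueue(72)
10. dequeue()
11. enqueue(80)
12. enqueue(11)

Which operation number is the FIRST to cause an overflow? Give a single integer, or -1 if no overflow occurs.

1. enqueue(93): size=1
2. enqueue(1): size=2
3. dequeue(): size=1
4. dequeue(): size=0
5. dequeue(): empty, no-op, size=0
6. enqueue(98): size=1
7. enqueue(34): size=2
8. enqueue(79): size=3
9. enqueue(72): size=4
10. dequeue(): size=3
11. enqueue(80): size=4
12. enqueue(11): size=5

Answer: -1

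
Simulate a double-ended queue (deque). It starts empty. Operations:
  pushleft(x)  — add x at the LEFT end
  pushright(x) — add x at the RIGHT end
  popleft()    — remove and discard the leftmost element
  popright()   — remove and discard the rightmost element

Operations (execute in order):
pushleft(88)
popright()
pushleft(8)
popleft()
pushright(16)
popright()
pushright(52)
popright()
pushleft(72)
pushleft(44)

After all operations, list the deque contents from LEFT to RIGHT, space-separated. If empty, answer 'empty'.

pushleft(88): [88]
popright(): []
pushleft(8): [8]
popleft(): []
pushright(16): [16]
popright(): []
pushright(52): [52]
popright(): []
pushleft(72): [72]
pushleft(44): [44, 72]

Answer: 44 72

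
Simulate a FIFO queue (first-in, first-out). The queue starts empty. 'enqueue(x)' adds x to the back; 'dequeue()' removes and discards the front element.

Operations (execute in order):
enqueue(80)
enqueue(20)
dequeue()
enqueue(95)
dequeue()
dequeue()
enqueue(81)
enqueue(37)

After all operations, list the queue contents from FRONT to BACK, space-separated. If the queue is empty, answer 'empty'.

enqueue(80): [80]
enqueue(20): [80, 20]
dequeue(): [20]
enqueue(95): [20, 95]
dequeue(): [95]
dequeue(): []
enqueue(81): [81]
enqueue(37): [81, 37]

Answer: 81 37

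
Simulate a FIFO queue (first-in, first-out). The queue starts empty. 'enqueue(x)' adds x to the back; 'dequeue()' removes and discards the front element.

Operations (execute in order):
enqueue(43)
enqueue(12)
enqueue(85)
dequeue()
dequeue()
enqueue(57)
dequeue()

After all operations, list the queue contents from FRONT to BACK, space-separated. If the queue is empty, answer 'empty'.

Answer: 57

Derivation:
enqueue(43): [43]
enqueue(12): [43, 12]
enqueue(85): [43, 12, 85]
dequeue(): [12, 85]
dequeue(): [85]
enqueue(57): [85, 57]
dequeue(): [57]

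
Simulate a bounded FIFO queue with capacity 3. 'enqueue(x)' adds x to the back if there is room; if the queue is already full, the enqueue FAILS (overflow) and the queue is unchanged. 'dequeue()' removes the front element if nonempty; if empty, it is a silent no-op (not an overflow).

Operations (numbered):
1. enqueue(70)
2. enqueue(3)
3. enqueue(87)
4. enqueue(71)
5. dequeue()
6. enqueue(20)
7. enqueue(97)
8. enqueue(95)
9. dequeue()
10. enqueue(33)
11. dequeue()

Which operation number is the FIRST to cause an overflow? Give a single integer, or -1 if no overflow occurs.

Answer: 4

Derivation:
1. enqueue(70): size=1
2. enqueue(3): size=2
3. enqueue(87): size=3
4. enqueue(71): size=3=cap → OVERFLOW (fail)
5. dequeue(): size=2
6. enqueue(20): size=3
7. enqueue(97): size=3=cap → OVERFLOW (fail)
8. enqueue(95): size=3=cap → OVERFLOW (fail)
9. dequeue(): size=2
10. enqueue(33): size=3
11. dequeue(): size=2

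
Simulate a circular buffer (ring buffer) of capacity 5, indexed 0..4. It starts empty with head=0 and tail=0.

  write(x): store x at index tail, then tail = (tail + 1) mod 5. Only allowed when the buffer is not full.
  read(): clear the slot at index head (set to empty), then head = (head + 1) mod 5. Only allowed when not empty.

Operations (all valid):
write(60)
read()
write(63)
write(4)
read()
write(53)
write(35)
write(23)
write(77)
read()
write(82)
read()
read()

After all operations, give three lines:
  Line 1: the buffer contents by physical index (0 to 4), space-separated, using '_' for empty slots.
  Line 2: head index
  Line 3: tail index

write(60): buf=[60 _ _ _ _], head=0, tail=1, size=1
read(): buf=[_ _ _ _ _], head=1, tail=1, size=0
write(63): buf=[_ 63 _ _ _], head=1, tail=2, size=1
write(4): buf=[_ 63 4 _ _], head=1, tail=3, size=2
read(): buf=[_ _ 4 _ _], head=2, tail=3, size=1
write(53): buf=[_ _ 4 53 _], head=2, tail=4, size=2
write(35): buf=[_ _ 4 53 35], head=2, tail=0, size=3
write(23): buf=[23 _ 4 53 35], head=2, tail=1, size=4
write(77): buf=[23 77 4 53 35], head=2, tail=2, size=5
read(): buf=[23 77 _ 53 35], head=3, tail=2, size=4
write(82): buf=[23 77 82 53 35], head=3, tail=3, size=5
read(): buf=[23 77 82 _ 35], head=4, tail=3, size=4
read(): buf=[23 77 82 _ _], head=0, tail=3, size=3

Answer: 23 77 82 _ _
0
3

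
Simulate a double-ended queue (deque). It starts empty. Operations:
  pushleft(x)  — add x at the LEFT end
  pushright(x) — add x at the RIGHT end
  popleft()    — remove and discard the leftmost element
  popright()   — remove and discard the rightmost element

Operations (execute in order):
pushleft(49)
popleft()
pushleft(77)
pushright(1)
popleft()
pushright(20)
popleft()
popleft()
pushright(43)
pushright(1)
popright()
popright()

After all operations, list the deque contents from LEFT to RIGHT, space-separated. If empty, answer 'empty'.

Answer: empty

Derivation:
pushleft(49): [49]
popleft(): []
pushleft(77): [77]
pushright(1): [77, 1]
popleft(): [1]
pushright(20): [1, 20]
popleft(): [20]
popleft(): []
pushright(43): [43]
pushright(1): [43, 1]
popright(): [43]
popright(): []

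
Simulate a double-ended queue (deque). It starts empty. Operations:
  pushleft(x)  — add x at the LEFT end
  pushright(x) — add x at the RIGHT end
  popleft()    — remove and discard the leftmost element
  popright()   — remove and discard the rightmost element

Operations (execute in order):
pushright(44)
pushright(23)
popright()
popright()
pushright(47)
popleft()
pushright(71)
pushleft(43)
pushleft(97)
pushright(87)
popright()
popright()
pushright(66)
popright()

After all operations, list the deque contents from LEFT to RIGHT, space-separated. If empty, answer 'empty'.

Answer: 97 43

Derivation:
pushright(44): [44]
pushright(23): [44, 23]
popright(): [44]
popright(): []
pushright(47): [47]
popleft(): []
pushright(71): [71]
pushleft(43): [43, 71]
pushleft(97): [97, 43, 71]
pushright(87): [97, 43, 71, 87]
popright(): [97, 43, 71]
popright(): [97, 43]
pushright(66): [97, 43, 66]
popright(): [97, 43]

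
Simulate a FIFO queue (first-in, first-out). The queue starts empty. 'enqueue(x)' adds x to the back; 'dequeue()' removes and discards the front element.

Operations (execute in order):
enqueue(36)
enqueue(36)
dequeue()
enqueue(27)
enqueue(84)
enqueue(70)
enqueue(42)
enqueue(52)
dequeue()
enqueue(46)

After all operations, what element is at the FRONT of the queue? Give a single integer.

enqueue(36): queue = [36]
enqueue(36): queue = [36, 36]
dequeue(): queue = [36]
enqueue(27): queue = [36, 27]
enqueue(84): queue = [36, 27, 84]
enqueue(70): queue = [36, 27, 84, 70]
enqueue(42): queue = [36, 27, 84, 70, 42]
enqueue(52): queue = [36, 27, 84, 70, 42, 52]
dequeue(): queue = [27, 84, 70, 42, 52]
enqueue(46): queue = [27, 84, 70, 42, 52, 46]

Answer: 27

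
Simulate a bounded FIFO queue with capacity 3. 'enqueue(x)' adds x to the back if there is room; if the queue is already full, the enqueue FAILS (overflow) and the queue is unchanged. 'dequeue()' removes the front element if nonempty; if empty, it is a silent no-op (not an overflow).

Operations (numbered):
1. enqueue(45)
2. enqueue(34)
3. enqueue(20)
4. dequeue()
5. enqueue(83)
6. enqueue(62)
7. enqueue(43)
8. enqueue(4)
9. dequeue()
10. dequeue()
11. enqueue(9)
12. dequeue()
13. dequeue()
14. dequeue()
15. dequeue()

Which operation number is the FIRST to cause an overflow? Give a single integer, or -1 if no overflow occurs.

1. enqueue(45): size=1
2. enqueue(34): size=2
3. enqueue(20): size=3
4. dequeue(): size=2
5. enqueue(83): size=3
6. enqueue(62): size=3=cap → OVERFLOW (fail)
7. enqueue(43): size=3=cap → OVERFLOW (fail)
8. enqueue(4): size=3=cap → OVERFLOW (fail)
9. dequeue(): size=2
10. dequeue(): size=1
11. enqueue(9): size=2
12. dequeue(): size=1
13. dequeue(): size=0
14. dequeue(): empty, no-op, size=0
15. dequeue(): empty, no-op, size=0

Answer: 6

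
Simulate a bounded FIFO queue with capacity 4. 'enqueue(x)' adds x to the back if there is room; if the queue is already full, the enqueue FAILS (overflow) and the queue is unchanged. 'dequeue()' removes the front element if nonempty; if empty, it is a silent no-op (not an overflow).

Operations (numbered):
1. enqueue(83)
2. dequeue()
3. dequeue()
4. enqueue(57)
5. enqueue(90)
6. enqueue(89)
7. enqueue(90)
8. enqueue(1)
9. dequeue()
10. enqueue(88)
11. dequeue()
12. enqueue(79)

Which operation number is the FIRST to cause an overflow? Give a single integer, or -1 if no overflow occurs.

1. enqueue(83): size=1
2. dequeue(): size=0
3. dequeue(): empty, no-op, size=0
4. enqueue(57): size=1
5. enqueue(90): size=2
6. enqueue(89): size=3
7. enqueue(90): size=4
8. enqueue(1): size=4=cap → OVERFLOW (fail)
9. dequeue(): size=3
10. enqueue(88): size=4
11. dequeue(): size=3
12. enqueue(79): size=4

Answer: 8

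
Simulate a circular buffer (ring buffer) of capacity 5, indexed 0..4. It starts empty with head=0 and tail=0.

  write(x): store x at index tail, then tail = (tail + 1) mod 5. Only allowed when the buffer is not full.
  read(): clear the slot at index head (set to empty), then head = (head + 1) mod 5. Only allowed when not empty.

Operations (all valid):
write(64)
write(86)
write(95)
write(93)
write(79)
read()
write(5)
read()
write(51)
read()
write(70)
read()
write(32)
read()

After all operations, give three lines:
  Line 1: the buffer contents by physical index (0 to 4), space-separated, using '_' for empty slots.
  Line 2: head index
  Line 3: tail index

write(64): buf=[64 _ _ _ _], head=0, tail=1, size=1
write(86): buf=[64 86 _ _ _], head=0, tail=2, size=2
write(95): buf=[64 86 95 _ _], head=0, tail=3, size=3
write(93): buf=[64 86 95 93 _], head=0, tail=4, size=4
write(79): buf=[64 86 95 93 79], head=0, tail=0, size=5
read(): buf=[_ 86 95 93 79], head=1, tail=0, size=4
write(5): buf=[5 86 95 93 79], head=1, tail=1, size=5
read(): buf=[5 _ 95 93 79], head=2, tail=1, size=4
write(51): buf=[5 51 95 93 79], head=2, tail=2, size=5
read(): buf=[5 51 _ 93 79], head=3, tail=2, size=4
write(70): buf=[5 51 70 93 79], head=3, tail=3, size=5
read(): buf=[5 51 70 _ 79], head=4, tail=3, size=4
write(32): buf=[5 51 70 32 79], head=4, tail=4, size=5
read(): buf=[5 51 70 32 _], head=0, tail=4, size=4

Answer: 5 51 70 32 _
0
4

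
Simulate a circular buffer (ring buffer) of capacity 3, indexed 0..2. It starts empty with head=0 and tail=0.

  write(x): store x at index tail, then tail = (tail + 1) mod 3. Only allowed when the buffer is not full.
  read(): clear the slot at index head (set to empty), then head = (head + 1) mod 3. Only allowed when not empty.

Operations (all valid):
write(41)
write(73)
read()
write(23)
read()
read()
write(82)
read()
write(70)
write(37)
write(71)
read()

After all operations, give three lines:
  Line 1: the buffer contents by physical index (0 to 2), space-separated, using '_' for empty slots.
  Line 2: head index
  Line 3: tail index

Answer: 71 _ 37
2
1

Derivation:
write(41): buf=[41 _ _], head=0, tail=1, size=1
write(73): buf=[41 73 _], head=0, tail=2, size=2
read(): buf=[_ 73 _], head=1, tail=2, size=1
write(23): buf=[_ 73 23], head=1, tail=0, size=2
read(): buf=[_ _ 23], head=2, tail=0, size=1
read(): buf=[_ _ _], head=0, tail=0, size=0
write(82): buf=[82 _ _], head=0, tail=1, size=1
read(): buf=[_ _ _], head=1, tail=1, size=0
write(70): buf=[_ 70 _], head=1, tail=2, size=1
write(37): buf=[_ 70 37], head=1, tail=0, size=2
write(71): buf=[71 70 37], head=1, tail=1, size=3
read(): buf=[71 _ 37], head=2, tail=1, size=2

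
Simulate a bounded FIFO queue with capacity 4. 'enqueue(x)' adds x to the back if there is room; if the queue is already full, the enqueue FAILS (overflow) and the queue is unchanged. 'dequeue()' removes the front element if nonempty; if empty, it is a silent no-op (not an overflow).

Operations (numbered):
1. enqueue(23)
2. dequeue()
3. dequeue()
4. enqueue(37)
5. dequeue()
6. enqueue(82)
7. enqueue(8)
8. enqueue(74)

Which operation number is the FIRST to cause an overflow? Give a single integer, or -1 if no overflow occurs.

Answer: -1

Derivation:
1. enqueue(23): size=1
2. dequeue(): size=0
3. dequeue(): empty, no-op, size=0
4. enqueue(37): size=1
5. dequeue(): size=0
6. enqueue(82): size=1
7. enqueue(8): size=2
8. enqueue(74): size=3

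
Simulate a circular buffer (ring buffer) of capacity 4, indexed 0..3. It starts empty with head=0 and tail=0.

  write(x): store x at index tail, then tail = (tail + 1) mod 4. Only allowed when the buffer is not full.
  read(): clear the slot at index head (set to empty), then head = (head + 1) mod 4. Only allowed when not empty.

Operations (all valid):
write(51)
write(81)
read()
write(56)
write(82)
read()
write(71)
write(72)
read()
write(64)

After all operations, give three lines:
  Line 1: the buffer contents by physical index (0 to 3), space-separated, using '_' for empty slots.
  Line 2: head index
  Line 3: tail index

write(51): buf=[51 _ _ _], head=0, tail=1, size=1
write(81): buf=[51 81 _ _], head=0, tail=2, size=2
read(): buf=[_ 81 _ _], head=1, tail=2, size=1
write(56): buf=[_ 81 56 _], head=1, tail=3, size=2
write(82): buf=[_ 81 56 82], head=1, tail=0, size=3
read(): buf=[_ _ 56 82], head=2, tail=0, size=2
write(71): buf=[71 _ 56 82], head=2, tail=1, size=3
write(72): buf=[71 72 56 82], head=2, tail=2, size=4
read(): buf=[71 72 _ 82], head=3, tail=2, size=3
write(64): buf=[71 72 64 82], head=3, tail=3, size=4

Answer: 71 72 64 82
3
3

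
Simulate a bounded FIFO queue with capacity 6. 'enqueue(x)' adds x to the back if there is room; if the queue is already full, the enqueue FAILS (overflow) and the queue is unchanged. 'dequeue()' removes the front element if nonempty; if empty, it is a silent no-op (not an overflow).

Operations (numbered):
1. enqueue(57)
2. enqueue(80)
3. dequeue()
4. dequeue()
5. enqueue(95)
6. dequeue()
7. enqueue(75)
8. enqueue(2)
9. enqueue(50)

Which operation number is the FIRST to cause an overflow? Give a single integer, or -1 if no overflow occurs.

1. enqueue(57): size=1
2. enqueue(80): size=2
3. dequeue(): size=1
4. dequeue(): size=0
5. enqueue(95): size=1
6. dequeue(): size=0
7. enqueue(75): size=1
8. enqueue(2): size=2
9. enqueue(50): size=3

Answer: -1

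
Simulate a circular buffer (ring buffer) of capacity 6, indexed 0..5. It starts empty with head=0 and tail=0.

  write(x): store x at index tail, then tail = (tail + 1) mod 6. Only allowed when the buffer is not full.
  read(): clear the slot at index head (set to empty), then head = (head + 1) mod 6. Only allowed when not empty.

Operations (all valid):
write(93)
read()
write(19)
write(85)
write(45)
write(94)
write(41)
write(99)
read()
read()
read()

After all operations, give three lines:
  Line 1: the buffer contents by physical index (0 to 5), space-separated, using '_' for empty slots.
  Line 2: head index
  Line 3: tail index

write(93): buf=[93 _ _ _ _ _], head=0, tail=1, size=1
read(): buf=[_ _ _ _ _ _], head=1, tail=1, size=0
write(19): buf=[_ 19 _ _ _ _], head=1, tail=2, size=1
write(85): buf=[_ 19 85 _ _ _], head=1, tail=3, size=2
write(45): buf=[_ 19 85 45 _ _], head=1, tail=4, size=3
write(94): buf=[_ 19 85 45 94 _], head=1, tail=5, size=4
write(41): buf=[_ 19 85 45 94 41], head=1, tail=0, size=5
write(99): buf=[99 19 85 45 94 41], head=1, tail=1, size=6
read(): buf=[99 _ 85 45 94 41], head=2, tail=1, size=5
read(): buf=[99 _ _ 45 94 41], head=3, tail=1, size=4
read(): buf=[99 _ _ _ 94 41], head=4, tail=1, size=3

Answer: 99 _ _ _ 94 41
4
1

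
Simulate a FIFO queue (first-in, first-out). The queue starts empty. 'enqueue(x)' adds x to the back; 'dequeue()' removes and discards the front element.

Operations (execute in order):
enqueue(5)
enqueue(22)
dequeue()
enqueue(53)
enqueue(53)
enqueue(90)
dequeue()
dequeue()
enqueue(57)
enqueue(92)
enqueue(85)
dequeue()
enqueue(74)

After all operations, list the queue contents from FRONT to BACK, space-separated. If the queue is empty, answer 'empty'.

enqueue(5): [5]
enqueue(22): [5, 22]
dequeue(): [22]
enqueue(53): [22, 53]
enqueue(53): [22, 53, 53]
enqueue(90): [22, 53, 53, 90]
dequeue(): [53, 53, 90]
dequeue(): [53, 90]
enqueue(57): [53, 90, 57]
enqueue(92): [53, 90, 57, 92]
enqueue(85): [53, 90, 57, 92, 85]
dequeue(): [90, 57, 92, 85]
enqueue(74): [90, 57, 92, 85, 74]

Answer: 90 57 92 85 74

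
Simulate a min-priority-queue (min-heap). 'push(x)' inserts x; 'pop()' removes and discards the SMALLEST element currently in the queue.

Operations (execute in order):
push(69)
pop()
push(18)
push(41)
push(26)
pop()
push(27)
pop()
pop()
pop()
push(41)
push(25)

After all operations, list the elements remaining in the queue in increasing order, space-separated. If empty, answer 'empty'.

push(69): heap contents = [69]
pop() → 69: heap contents = []
push(18): heap contents = [18]
push(41): heap contents = [18, 41]
push(26): heap contents = [18, 26, 41]
pop() → 18: heap contents = [26, 41]
push(27): heap contents = [26, 27, 41]
pop() → 26: heap contents = [27, 41]
pop() → 27: heap contents = [41]
pop() → 41: heap contents = []
push(41): heap contents = [41]
push(25): heap contents = [25, 41]

Answer: 25 41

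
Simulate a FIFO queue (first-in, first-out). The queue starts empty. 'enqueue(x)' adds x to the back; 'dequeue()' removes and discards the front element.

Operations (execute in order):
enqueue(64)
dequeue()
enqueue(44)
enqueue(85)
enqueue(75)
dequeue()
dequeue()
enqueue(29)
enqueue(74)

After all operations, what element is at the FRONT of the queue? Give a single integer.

enqueue(64): queue = [64]
dequeue(): queue = []
enqueue(44): queue = [44]
enqueue(85): queue = [44, 85]
enqueue(75): queue = [44, 85, 75]
dequeue(): queue = [85, 75]
dequeue(): queue = [75]
enqueue(29): queue = [75, 29]
enqueue(74): queue = [75, 29, 74]

Answer: 75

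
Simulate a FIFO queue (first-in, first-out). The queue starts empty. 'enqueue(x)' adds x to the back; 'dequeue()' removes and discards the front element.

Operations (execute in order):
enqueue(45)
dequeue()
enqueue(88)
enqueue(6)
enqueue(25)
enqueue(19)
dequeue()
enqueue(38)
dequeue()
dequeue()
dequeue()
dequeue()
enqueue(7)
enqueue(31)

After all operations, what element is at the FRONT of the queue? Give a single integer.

enqueue(45): queue = [45]
dequeue(): queue = []
enqueue(88): queue = [88]
enqueue(6): queue = [88, 6]
enqueue(25): queue = [88, 6, 25]
enqueue(19): queue = [88, 6, 25, 19]
dequeue(): queue = [6, 25, 19]
enqueue(38): queue = [6, 25, 19, 38]
dequeue(): queue = [25, 19, 38]
dequeue(): queue = [19, 38]
dequeue(): queue = [38]
dequeue(): queue = []
enqueue(7): queue = [7]
enqueue(31): queue = [7, 31]

Answer: 7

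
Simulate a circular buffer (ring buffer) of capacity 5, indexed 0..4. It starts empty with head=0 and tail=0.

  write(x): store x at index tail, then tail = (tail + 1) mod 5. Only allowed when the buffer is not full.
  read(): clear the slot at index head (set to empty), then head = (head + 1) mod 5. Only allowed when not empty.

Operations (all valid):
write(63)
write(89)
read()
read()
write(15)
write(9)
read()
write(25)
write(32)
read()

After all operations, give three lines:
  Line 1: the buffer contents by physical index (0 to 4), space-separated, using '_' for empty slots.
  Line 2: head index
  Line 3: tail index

Answer: 32 _ _ _ 25
4
1

Derivation:
write(63): buf=[63 _ _ _ _], head=0, tail=1, size=1
write(89): buf=[63 89 _ _ _], head=0, tail=2, size=2
read(): buf=[_ 89 _ _ _], head=1, tail=2, size=1
read(): buf=[_ _ _ _ _], head=2, tail=2, size=0
write(15): buf=[_ _ 15 _ _], head=2, tail=3, size=1
write(9): buf=[_ _ 15 9 _], head=2, tail=4, size=2
read(): buf=[_ _ _ 9 _], head=3, tail=4, size=1
write(25): buf=[_ _ _ 9 25], head=3, tail=0, size=2
write(32): buf=[32 _ _ 9 25], head=3, tail=1, size=3
read(): buf=[32 _ _ _ 25], head=4, tail=1, size=2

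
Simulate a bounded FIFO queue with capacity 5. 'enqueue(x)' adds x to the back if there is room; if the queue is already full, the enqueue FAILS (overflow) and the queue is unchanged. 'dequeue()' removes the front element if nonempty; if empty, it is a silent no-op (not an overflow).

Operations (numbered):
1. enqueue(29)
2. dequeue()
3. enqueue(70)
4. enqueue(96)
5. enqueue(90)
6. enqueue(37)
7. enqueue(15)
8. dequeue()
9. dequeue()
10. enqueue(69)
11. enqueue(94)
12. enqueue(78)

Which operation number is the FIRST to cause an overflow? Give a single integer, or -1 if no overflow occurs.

Answer: 12

Derivation:
1. enqueue(29): size=1
2. dequeue(): size=0
3. enqueue(70): size=1
4. enqueue(96): size=2
5. enqueue(90): size=3
6. enqueue(37): size=4
7. enqueue(15): size=5
8. dequeue(): size=4
9. dequeue(): size=3
10. enqueue(69): size=4
11. enqueue(94): size=5
12. enqueue(78): size=5=cap → OVERFLOW (fail)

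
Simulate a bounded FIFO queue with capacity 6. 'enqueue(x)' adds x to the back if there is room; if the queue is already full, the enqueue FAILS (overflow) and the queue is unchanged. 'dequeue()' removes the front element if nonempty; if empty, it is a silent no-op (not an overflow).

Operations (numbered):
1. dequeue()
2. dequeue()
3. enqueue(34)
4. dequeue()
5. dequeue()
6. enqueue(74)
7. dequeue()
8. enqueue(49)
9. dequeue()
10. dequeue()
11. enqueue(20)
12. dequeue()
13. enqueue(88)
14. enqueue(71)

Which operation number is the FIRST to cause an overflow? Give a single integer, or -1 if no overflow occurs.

Answer: -1

Derivation:
1. dequeue(): empty, no-op, size=0
2. dequeue(): empty, no-op, size=0
3. enqueue(34): size=1
4. dequeue(): size=0
5. dequeue(): empty, no-op, size=0
6. enqueue(74): size=1
7. dequeue(): size=0
8. enqueue(49): size=1
9. dequeue(): size=0
10. dequeue(): empty, no-op, size=0
11. enqueue(20): size=1
12. dequeue(): size=0
13. enqueue(88): size=1
14. enqueue(71): size=2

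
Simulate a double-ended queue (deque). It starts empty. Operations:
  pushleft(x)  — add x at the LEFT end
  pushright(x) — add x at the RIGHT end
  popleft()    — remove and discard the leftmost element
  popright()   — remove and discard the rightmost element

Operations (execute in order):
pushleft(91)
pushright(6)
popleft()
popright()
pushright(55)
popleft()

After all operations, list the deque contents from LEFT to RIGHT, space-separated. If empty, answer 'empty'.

Answer: empty

Derivation:
pushleft(91): [91]
pushright(6): [91, 6]
popleft(): [6]
popright(): []
pushright(55): [55]
popleft(): []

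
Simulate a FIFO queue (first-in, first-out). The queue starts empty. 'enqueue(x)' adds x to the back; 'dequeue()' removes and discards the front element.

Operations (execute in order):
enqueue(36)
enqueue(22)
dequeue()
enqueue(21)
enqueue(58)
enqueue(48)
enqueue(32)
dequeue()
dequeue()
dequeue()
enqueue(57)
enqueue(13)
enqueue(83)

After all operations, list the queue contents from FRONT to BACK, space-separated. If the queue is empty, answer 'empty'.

Answer: 48 32 57 13 83

Derivation:
enqueue(36): [36]
enqueue(22): [36, 22]
dequeue(): [22]
enqueue(21): [22, 21]
enqueue(58): [22, 21, 58]
enqueue(48): [22, 21, 58, 48]
enqueue(32): [22, 21, 58, 48, 32]
dequeue(): [21, 58, 48, 32]
dequeue(): [58, 48, 32]
dequeue(): [48, 32]
enqueue(57): [48, 32, 57]
enqueue(13): [48, 32, 57, 13]
enqueue(83): [48, 32, 57, 13, 83]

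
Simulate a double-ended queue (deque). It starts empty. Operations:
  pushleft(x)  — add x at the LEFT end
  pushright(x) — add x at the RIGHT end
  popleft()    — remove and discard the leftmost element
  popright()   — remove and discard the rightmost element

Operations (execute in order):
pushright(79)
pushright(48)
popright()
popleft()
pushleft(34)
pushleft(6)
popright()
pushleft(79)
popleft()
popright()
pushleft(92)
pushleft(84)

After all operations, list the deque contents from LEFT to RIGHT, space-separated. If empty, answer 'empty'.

Answer: 84 92

Derivation:
pushright(79): [79]
pushright(48): [79, 48]
popright(): [79]
popleft(): []
pushleft(34): [34]
pushleft(6): [6, 34]
popright(): [6]
pushleft(79): [79, 6]
popleft(): [6]
popright(): []
pushleft(92): [92]
pushleft(84): [84, 92]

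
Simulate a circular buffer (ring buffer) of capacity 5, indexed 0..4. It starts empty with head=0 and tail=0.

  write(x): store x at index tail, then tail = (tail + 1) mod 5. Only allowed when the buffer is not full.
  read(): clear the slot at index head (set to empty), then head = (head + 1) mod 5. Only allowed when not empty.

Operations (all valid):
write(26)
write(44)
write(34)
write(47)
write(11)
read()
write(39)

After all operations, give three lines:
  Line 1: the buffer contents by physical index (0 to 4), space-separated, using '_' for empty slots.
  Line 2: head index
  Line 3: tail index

Answer: 39 44 34 47 11
1
1

Derivation:
write(26): buf=[26 _ _ _ _], head=0, tail=1, size=1
write(44): buf=[26 44 _ _ _], head=0, tail=2, size=2
write(34): buf=[26 44 34 _ _], head=0, tail=3, size=3
write(47): buf=[26 44 34 47 _], head=0, tail=4, size=4
write(11): buf=[26 44 34 47 11], head=0, tail=0, size=5
read(): buf=[_ 44 34 47 11], head=1, tail=0, size=4
write(39): buf=[39 44 34 47 11], head=1, tail=1, size=5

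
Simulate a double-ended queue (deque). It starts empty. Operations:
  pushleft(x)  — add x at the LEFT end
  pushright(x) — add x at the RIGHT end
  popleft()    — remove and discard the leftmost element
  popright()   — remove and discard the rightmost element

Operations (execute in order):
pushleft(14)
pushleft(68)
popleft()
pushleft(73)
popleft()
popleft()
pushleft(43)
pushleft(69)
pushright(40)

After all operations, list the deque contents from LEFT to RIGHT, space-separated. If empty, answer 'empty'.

Answer: 69 43 40

Derivation:
pushleft(14): [14]
pushleft(68): [68, 14]
popleft(): [14]
pushleft(73): [73, 14]
popleft(): [14]
popleft(): []
pushleft(43): [43]
pushleft(69): [69, 43]
pushright(40): [69, 43, 40]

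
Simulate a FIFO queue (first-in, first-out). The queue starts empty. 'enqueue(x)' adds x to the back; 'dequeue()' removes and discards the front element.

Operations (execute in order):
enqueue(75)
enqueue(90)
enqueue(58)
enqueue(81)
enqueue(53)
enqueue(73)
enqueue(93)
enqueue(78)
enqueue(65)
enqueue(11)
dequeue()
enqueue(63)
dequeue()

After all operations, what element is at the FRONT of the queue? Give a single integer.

enqueue(75): queue = [75]
enqueue(90): queue = [75, 90]
enqueue(58): queue = [75, 90, 58]
enqueue(81): queue = [75, 90, 58, 81]
enqueue(53): queue = [75, 90, 58, 81, 53]
enqueue(73): queue = [75, 90, 58, 81, 53, 73]
enqueue(93): queue = [75, 90, 58, 81, 53, 73, 93]
enqueue(78): queue = [75, 90, 58, 81, 53, 73, 93, 78]
enqueue(65): queue = [75, 90, 58, 81, 53, 73, 93, 78, 65]
enqueue(11): queue = [75, 90, 58, 81, 53, 73, 93, 78, 65, 11]
dequeue(): queue = [90, 58, 81, 53, 73, 93, 78, 65, 11]
enqueue(63): queue = [90, 58, 81, 53, 73, 93, 78, 65, 11, 63]
dequeue(): queue = [58, 81, 53, 73, 93, 78, 65, 11, 63]

Answer: 58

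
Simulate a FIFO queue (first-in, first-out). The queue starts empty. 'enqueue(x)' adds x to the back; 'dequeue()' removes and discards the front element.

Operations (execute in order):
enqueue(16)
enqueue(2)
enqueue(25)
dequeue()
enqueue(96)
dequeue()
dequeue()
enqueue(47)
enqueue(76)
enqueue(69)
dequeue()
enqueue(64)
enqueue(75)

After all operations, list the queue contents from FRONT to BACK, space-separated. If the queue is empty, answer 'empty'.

Answer: 47 76 69 64 75

Derivation:
enqueue(16): [16]
enqueue(2): [16, 2]
enqueue(25): [16, 2, 25]
dequeue(): [2, 25]
enqueue(96): [2, 25, 96]
dequeue(): [25, 96]
dequeue(): [96]
enqueue(47): [96, 47]
enqueue(76): [96, 47, 76]
enqueue(69): [96, 47, 76, 69]
dequeue(): [47, 76, 69]
enqueue(64): [47, 76, 69, 64]
enqueue(75): [47, 76, 69, 64, 75]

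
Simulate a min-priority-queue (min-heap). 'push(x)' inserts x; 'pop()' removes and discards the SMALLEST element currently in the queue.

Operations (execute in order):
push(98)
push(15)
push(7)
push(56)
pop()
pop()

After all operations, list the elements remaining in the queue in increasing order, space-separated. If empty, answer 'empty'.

Answer: 56 98

Derivation:
push(98): heap contents = [98]
push(15): heap contents = [15, 98]
push(7): heap contents = [7, 15, 98]
push(56): heap contents = [7, 15, 56, 98]
pop() → 7: heap contents = [15, 56, 98]
pop() → 15: heap contents = [56, 98]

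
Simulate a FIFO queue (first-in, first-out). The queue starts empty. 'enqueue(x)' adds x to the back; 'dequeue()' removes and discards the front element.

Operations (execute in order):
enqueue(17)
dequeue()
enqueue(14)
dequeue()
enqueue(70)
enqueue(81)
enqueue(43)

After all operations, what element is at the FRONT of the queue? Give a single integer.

enqueue(17): queue = [17]
dequeue(): queue = []
enqueue(14): queue = [14]
dequeue(): queue = []
enqueue(70): queue = [70]
enqueue(81): queue = [70, 81]
enqueue(43): queue = [70, 81, 43]

Answer: 70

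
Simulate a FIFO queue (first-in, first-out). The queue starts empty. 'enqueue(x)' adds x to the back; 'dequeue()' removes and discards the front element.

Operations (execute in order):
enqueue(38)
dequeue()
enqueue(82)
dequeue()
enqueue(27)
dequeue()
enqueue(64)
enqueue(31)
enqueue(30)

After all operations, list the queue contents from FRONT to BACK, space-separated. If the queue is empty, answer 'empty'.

Answer: 64 31 30

Derivation:
enqueue(38): [38]
dequeue(): []
enqueue(82): [82]
dequeue(): []
enqueue(27): [27]
dequeue(): []
enqueue(64): [64]
enqueue(31): [64, 31]
enqueue(30): [64, 31, 30]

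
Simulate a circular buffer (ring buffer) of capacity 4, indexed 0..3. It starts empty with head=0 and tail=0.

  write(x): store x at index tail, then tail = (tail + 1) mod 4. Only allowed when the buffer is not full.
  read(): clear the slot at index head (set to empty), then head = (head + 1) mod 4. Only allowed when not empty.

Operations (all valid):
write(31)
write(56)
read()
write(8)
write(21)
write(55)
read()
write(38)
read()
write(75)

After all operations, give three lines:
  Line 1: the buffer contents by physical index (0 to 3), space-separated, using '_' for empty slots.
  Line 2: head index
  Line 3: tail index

Answer: 55 38 75 21
3
3

Derivation:
write(31): buf=[31 _ _ _], head=0, tail=1, size=1
write(56): buf=[31 56 _ _], head=0, tail=2, size=2
read(): buf=[_ 56 _ _], head=1, tail=2, size=1
write(8): buf=[_ 56 8 _], head=1, tail=3, size=2
write(21): buf=[_ 56 8 21], head=1, tail=0, size=3
write(55): buf=[55 56 8 21], head=1, tail=1, size=4
read(): buf=[55 _ 8 21], head=2, tail=1, size=3
write(38): buf=[55 38 8 21], head=2, tail=2, size=4
read(): buf=[55 38 _ 21], head=3, tail=2, size=3
write(75): buf=[55 38 75 21], head=3, tail=3, size=4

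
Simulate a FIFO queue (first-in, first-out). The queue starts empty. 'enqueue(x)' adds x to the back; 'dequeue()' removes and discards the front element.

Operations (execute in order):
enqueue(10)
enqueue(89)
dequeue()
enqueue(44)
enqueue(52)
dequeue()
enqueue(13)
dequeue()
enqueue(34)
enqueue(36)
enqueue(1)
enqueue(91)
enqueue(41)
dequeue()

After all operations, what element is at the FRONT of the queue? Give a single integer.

enqueue(10): queue = [10]
enqueue(89): queue = [10, 89]
dequeue(): queue = [89]
enqueue(44): queue = [89, 44]
enqueue(52): queue = [89, 44, 52]
dequeue(): queue = [44, 52]
enqueue(13): queue = [44, 52, 13]
dequeue(): queue = [52, 13]
enqueue(34): queue = [52, 13, 34]
enqueue(36): queue = [52, 13, 34, 36]
enqueue(1): queue = [52, 13, 34, 36, 1]
enqueue(91): queue = [52, 13, 34, 36, 1, 91]
enqueue(41): queue = [52, 13, 34, 36, 1, 91, 41]
dequeue(): queue = [13, 34, 36, 1, 91, 41]

Answer: 13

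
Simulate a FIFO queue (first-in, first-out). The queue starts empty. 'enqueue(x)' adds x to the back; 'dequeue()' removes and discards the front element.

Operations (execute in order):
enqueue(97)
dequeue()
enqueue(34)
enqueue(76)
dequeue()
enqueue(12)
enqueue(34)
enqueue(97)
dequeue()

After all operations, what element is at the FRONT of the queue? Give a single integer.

enqueue(97): queue = [97]
dequeue(): queue = []
enqueue(34): queue = [34]
enqueue(76): queue = [34, 76]
dequeue(): queue = [76]
enqueue(12): queue = [76, 12]
enqueue(34): queue = [76, 12, 34]
enqueue(97): queue = [76, 12, 34, 97]
dequeue(): queue = [12, 34, 97]

Answer: 12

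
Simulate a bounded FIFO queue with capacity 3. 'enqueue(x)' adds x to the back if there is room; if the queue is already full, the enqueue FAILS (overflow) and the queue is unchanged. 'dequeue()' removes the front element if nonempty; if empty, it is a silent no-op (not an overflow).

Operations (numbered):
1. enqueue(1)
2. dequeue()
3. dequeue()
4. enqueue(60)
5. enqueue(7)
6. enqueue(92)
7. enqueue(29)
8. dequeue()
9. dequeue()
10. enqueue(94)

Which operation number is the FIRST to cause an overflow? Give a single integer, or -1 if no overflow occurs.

1. enqueue(1): size=1
2. dequeue(): size=0
3. dequeue(): empty, no-op, size=0
4. enqueue(60): size=1
5. enqueue(7): size=2
6. enqueue(92): size=3
7. enqueue(29): size=3=cap → OVERFLOW (fail)
8. dequeue(): size=2
9. dequeue(): size=1
10. enqueue(94): size=2

Answer: 7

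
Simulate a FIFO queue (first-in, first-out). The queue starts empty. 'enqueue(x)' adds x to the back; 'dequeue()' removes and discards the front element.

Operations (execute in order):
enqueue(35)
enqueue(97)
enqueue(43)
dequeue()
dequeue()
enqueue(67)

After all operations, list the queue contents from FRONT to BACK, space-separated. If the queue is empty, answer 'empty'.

Answer: 43 67

Derivation:
enqueue(35): [35]
enqueue(97): [35, 97]
enqueue(43): [35, 97, 43]
dequeue(): [97, 43]
dequeue(): [43]
enqueue(67): [43, 67]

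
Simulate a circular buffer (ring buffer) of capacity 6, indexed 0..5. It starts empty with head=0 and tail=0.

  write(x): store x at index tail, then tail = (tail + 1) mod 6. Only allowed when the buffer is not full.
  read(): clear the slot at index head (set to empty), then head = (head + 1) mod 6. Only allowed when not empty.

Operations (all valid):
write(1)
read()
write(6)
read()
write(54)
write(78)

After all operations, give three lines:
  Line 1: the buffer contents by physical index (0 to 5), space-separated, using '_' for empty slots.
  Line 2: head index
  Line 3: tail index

Answer: _ _ 54 78 _ _
2
4

Derivation:
write(1): buf=[1 _ _ _ _ _], head=0, tail=1, size=1
read(): buf=[_ _ _ _ _ _], head=1, tail=1, size=0
write(6): buf=[_ 6 _ _ _ _], head=1, tail=2, size=1
read(): buf=[_ _ _ _ _ _], head=2, tail=2, size=0
write(54): buf=[_ _ 54 _ _ _], head=2, tail=3, size=1
write(78): buf=[_ _ 54 78 _ _], head=2, tail=4, size=2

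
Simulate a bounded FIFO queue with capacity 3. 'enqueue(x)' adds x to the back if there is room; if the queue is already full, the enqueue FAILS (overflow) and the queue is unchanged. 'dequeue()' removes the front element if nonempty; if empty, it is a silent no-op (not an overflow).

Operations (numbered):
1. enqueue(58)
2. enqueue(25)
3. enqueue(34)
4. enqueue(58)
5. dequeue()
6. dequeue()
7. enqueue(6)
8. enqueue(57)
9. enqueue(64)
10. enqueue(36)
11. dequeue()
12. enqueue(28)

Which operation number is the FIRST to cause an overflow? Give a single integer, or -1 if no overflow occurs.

1. enqueue(58): size=1
2. enqueue(25): size=2
3. enqueue(34): size=3
4. enqueue(58): size=3=cap → OVERFLOW (fail)
5. dequeue(): size=2
6. dequeue(): size=1
7. enqueue(6): size=2
8. enqueue(57): size=3
9. enqueue(64): size=3=cap → OVERFLOW (fail)
10. enqueue(36): size=3=cap → OVERFLOW (fail)
11. dequeue(): size=2
12. enqueue(28): size=3

Answer: 4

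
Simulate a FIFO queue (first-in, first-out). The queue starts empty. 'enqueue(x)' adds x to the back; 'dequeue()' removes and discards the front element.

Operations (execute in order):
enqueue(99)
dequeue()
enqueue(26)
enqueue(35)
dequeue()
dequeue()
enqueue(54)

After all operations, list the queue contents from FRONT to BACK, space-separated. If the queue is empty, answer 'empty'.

Answer: 54

Derivation:
enqueue(99): [99]
dequeue(): []
enqueue(26): [26]
enqueue(35): [26, 35]
dequeue(): [35]
dequeue(): []
enqueue(54): [54]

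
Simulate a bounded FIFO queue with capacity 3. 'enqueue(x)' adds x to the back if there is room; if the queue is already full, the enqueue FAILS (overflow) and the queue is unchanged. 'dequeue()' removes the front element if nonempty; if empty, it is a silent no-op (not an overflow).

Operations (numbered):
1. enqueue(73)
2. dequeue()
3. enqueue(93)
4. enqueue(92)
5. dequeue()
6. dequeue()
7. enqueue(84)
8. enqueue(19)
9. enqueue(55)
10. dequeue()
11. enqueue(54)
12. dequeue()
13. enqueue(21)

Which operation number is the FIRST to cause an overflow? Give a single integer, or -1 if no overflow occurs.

1. enqueue(73): size=1
2. dequeue(): size=0
3. enqueue(93): size=1
4. enqueue(92): size=2
5. dequeue(): size=1
6. dequeue(): size=0
7. enqueue(84): size=1
8. enqueue(19): size=2
9. enqueue(55): size=3
10. dequeue(): size=2
11. enqueue(54): size=3
12. dequeue(): size=2
13. enqueue(21): size=3

Answer: -1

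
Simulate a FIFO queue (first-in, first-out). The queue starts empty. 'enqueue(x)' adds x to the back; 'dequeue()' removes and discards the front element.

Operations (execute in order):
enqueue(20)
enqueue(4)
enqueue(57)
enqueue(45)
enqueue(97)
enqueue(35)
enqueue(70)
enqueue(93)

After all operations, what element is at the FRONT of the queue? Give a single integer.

Answer: 20

Derivation:
enqueue(20): queue = [20]
enqueue(4): queue = [20, 4]
enqueue(57): queue = [20, 4, 57]
enqueue(45): queue = [20, 4, 57, 45]
enqueue(97): queue = [20, 4, 57, 45, 97]
enqueue(35): queue = [20, 4, 57, 45, 97, 35]
enqueue(70): queue = [20, 4, 57, 45, 97, 35, 70]
enqueue(93): queue = [20, 4, 57, 45, 97, 35, 70, 93]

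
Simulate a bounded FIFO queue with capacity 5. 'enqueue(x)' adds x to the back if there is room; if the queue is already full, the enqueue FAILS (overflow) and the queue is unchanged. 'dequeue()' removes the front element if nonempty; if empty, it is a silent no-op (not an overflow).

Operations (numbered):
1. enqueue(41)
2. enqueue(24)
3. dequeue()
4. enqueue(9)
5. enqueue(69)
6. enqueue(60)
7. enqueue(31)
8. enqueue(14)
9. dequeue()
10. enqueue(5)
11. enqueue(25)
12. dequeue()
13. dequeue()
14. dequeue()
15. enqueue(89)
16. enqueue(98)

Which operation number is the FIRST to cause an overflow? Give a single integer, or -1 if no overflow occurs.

1. enqueue(41): size=1
2. enqueue(24): size=2
3. dequeue(): size=1
4. enqueue(9): size=2
5. enqueue(69): size=3
6. enqueue(60): size=4
7. enqueue(31): size=5
8. enqueue(14): size=5=cap → OVERFLOW (fail)
9. dequeue(): size=4
10. enqueue(5): size=5
11. enqueue(25): size=5=cap → OVERFLOW (fail)
12. dequeue(): size=4
13. dequeue(): size=3
14. dequeue(): size=2
15. enqueue(89): size=3
16. enqueue(98): size=4

Answer: 8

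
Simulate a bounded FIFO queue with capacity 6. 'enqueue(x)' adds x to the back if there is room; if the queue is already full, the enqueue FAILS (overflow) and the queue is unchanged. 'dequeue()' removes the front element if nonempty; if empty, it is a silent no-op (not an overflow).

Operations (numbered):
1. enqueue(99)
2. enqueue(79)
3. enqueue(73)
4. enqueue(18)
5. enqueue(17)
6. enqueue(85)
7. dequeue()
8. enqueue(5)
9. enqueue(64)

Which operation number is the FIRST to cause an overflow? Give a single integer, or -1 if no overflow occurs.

Answer: 9

Derivation:
1. enqueue(99): size=1
2. enqueue(79): size=2
3. enqueue(73): size=3
4. enqueue(18): size=4
5. enqueue(17): size=5
6. enqueue(85): size=6
7. dequeue(): size=5
8. enqueue(5): size=6
9. enqueue(64): size=6=cap → OVERFLOW (fail)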